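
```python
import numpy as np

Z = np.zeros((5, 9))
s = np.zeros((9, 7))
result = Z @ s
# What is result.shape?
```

(5, 7)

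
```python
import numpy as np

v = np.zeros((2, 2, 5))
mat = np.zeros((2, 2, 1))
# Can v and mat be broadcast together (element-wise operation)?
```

Yes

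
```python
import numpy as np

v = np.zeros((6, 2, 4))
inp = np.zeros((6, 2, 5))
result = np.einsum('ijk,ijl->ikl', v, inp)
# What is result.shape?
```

(6, 4, 5)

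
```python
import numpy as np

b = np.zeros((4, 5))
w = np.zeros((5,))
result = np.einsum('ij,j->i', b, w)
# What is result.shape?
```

(4,)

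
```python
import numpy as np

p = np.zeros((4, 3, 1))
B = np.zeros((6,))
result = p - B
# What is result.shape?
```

(4, 3, 6)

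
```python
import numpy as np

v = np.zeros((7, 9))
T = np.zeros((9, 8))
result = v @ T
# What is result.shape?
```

(7, 8)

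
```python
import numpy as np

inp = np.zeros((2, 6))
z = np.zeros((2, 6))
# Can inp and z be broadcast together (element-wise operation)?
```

Yes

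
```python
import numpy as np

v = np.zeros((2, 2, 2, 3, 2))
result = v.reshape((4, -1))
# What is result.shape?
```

(4, 12)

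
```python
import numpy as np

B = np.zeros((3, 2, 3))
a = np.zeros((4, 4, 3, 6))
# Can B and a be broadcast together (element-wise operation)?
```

No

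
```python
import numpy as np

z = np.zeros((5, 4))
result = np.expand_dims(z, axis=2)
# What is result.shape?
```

(5, 4, 1)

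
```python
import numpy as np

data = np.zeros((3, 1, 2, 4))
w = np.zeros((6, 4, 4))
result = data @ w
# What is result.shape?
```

(3, 6, 2, 4)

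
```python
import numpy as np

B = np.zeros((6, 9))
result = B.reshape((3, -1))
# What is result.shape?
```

(3, 18)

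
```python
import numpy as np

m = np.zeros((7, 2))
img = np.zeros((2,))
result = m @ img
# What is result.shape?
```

(7,)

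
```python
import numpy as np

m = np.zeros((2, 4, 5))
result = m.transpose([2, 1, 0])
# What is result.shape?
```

(5, 4, 2)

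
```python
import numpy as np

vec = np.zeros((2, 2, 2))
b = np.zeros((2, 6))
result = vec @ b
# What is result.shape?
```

(2, 2, 6)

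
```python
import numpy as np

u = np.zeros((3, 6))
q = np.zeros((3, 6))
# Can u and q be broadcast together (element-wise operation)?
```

Yes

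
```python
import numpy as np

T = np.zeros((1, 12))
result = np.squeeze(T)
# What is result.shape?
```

(12,)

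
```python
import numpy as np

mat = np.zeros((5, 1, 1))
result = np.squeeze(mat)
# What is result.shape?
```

(5,)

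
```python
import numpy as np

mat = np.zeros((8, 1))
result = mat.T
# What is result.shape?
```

(1, 8)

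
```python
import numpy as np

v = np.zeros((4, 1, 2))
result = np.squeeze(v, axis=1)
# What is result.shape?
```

(4, 2)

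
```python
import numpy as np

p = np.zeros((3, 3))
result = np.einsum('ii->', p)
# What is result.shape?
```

()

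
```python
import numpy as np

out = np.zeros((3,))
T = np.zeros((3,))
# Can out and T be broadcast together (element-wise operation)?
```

Yes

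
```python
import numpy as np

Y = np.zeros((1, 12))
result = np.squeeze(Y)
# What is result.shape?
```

(12,)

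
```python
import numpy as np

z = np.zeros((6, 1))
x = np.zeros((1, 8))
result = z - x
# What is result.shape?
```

(6, 8)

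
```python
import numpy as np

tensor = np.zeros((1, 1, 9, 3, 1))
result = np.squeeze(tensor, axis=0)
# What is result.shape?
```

(1, 9, 3, 1)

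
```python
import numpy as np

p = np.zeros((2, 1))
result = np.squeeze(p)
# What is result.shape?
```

(2,)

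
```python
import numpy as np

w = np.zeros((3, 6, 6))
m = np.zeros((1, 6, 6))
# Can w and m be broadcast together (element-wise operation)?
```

Yes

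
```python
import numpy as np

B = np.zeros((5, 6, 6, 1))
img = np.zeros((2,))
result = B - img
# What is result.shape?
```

(5, 6, 6, 2)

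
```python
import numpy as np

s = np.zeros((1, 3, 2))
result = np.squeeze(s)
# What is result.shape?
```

(3, 2)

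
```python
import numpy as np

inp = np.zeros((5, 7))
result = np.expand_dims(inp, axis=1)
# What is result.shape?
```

(5, 1, 7)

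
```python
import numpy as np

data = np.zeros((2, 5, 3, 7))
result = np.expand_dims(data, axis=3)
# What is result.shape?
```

(2, 5, 3, 1, 7)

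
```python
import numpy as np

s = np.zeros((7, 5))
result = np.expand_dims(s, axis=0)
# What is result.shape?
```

(1, 7, 5)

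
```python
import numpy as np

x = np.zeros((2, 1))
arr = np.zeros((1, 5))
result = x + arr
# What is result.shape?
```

(2, 5)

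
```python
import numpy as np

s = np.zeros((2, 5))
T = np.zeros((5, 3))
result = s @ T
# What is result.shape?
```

(2, 3)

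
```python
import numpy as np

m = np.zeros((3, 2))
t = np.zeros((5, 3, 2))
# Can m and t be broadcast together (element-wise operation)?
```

Yes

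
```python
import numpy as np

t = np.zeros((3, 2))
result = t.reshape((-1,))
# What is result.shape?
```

(6,)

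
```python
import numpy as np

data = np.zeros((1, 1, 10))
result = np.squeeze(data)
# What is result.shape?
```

(10,)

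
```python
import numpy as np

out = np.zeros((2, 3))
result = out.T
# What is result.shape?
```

(3, 2)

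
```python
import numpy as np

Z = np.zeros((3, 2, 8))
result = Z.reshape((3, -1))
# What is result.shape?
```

(3, 16)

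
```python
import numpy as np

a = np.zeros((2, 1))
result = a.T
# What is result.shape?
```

(1, 2)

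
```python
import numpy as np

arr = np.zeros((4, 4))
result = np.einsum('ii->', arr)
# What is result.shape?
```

()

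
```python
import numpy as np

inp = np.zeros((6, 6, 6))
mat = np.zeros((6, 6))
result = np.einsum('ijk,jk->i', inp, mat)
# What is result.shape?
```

(6,)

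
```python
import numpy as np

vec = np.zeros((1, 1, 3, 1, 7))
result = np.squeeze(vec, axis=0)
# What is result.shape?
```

(1, 3, 1, 7)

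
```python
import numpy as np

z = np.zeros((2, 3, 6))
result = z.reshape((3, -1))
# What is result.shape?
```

(3, 12)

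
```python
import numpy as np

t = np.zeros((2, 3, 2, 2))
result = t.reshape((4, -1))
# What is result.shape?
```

(4, 6)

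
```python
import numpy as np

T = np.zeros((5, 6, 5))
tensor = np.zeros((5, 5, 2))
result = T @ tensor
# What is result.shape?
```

(5, 6, 2)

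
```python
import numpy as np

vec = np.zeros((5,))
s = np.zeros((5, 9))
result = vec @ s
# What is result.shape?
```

(9,)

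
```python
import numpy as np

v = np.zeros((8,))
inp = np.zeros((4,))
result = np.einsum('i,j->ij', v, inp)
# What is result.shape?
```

(8, 4)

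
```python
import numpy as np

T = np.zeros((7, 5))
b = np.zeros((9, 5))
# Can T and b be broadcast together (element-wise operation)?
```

No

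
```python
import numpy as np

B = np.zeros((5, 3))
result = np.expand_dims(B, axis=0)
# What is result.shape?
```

(1, 5, 3)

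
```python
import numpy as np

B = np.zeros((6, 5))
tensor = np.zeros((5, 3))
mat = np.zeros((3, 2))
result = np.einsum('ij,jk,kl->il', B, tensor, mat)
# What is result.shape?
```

(6, 2)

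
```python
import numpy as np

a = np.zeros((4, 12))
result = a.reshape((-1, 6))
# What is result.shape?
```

(8, 6)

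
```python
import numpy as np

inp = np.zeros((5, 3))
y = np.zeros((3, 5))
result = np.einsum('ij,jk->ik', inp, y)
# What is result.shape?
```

(5, 5)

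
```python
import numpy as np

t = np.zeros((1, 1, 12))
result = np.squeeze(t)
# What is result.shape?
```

(12,)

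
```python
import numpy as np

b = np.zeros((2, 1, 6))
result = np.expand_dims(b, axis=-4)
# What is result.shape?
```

(1, 2, 1, 6)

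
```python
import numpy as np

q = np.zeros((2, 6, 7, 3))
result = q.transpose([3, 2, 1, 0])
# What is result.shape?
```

(3, 7, 6, 2)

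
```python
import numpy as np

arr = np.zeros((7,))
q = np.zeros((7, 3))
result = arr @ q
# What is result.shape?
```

(3,)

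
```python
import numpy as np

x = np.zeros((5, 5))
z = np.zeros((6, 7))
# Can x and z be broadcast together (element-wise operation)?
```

No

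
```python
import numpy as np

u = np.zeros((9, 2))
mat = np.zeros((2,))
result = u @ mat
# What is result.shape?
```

(9,)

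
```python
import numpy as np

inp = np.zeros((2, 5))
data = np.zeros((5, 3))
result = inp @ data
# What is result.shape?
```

(2, 3)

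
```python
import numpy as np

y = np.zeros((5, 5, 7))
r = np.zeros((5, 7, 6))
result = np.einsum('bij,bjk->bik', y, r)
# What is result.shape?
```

(5, 5, 6)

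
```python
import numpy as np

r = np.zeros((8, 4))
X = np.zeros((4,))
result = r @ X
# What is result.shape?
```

(8,)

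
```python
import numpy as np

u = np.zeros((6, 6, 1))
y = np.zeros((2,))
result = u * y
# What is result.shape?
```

(6, 6, 2)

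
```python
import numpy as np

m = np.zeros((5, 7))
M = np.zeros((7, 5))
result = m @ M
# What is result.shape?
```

(5, 5)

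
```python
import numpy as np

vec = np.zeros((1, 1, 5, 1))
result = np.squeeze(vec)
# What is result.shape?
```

(5,)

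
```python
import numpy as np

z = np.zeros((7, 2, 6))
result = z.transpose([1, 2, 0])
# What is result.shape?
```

(2, 6, 7)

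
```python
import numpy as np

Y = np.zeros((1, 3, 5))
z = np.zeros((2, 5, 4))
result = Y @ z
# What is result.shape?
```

(2, 3, 4)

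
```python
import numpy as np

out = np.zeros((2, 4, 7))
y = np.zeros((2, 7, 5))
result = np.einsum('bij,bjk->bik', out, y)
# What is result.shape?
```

(2, 4, 5)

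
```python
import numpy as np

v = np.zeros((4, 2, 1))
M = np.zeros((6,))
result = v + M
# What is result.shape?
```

(4, 2, 6)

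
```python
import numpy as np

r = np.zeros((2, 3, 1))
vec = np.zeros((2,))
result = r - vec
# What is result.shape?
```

(2, 3, 2)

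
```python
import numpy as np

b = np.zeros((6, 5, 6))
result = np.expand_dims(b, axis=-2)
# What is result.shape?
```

(6, 5, 1, 6)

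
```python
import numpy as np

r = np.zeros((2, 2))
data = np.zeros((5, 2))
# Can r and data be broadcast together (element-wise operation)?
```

No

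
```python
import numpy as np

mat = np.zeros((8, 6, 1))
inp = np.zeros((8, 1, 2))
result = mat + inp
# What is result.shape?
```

(8, 6, 2)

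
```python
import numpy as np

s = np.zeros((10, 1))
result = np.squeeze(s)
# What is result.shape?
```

(10,)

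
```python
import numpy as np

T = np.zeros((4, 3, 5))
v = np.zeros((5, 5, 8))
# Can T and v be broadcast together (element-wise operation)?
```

No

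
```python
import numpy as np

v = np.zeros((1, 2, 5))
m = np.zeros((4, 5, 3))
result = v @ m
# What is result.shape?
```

(4, 2, 3)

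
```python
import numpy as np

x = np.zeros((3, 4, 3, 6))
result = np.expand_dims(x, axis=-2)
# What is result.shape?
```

(3, 4, 3, 1, 6)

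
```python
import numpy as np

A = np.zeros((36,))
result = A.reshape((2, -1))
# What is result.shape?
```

(2, 18)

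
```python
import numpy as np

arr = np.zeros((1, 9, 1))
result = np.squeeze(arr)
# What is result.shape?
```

(9,)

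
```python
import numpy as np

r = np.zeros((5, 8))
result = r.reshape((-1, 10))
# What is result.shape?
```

(4, 10)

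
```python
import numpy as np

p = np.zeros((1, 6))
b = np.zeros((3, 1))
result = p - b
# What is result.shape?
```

(3, 6)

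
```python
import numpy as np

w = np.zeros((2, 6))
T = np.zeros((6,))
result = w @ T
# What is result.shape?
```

(2,)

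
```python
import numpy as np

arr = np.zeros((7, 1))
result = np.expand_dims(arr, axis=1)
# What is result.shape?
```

(7, 1, 1)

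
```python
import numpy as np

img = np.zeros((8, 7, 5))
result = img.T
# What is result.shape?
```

(5, 7, 8)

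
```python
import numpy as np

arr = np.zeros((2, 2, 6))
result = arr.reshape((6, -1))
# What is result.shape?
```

(6, 4)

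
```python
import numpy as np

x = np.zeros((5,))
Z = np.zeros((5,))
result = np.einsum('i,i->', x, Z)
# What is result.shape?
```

()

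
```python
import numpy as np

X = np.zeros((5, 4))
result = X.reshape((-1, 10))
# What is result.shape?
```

(2, 10)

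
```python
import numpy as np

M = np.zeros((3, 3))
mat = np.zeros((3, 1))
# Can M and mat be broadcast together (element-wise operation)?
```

Yes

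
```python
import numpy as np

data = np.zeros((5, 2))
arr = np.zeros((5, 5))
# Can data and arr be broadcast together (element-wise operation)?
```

No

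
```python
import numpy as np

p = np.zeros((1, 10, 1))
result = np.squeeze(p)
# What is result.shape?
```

(10,)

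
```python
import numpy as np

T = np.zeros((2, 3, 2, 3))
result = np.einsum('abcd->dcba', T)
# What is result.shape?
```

(3, 2, 3, 2)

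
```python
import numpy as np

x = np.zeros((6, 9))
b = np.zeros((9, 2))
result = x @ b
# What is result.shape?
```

(6, 2)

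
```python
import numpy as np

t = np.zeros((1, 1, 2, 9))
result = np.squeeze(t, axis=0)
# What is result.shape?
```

(1, 2, 9)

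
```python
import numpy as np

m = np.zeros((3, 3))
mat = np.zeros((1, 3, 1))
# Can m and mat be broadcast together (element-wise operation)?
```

Yes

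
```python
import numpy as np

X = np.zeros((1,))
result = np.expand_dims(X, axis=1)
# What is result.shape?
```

(1, 1)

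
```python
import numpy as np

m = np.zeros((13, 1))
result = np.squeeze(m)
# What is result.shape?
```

(13,)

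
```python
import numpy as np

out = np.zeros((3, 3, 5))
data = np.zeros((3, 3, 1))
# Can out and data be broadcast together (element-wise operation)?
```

Yes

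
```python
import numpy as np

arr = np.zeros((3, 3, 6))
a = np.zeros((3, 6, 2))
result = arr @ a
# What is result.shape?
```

(3, 3, 2)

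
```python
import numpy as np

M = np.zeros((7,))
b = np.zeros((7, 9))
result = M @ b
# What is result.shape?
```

(9,)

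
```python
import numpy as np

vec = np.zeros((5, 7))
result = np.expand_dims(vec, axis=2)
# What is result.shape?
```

(5, 7, 1)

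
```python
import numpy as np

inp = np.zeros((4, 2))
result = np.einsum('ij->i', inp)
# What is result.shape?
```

(4,)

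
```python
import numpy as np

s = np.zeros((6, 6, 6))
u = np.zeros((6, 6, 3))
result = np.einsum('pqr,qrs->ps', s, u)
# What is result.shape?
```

(6, 3)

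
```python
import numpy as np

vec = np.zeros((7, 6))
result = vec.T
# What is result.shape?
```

(6, 7)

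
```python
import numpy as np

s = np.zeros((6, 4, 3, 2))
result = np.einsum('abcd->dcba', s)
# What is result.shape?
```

(2, 3, 4, 6)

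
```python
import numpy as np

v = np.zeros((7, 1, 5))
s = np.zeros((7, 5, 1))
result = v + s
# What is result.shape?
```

(7, 5, 5)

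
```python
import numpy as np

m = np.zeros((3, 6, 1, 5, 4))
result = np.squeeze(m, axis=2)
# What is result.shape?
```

(3, 6, 5, 4)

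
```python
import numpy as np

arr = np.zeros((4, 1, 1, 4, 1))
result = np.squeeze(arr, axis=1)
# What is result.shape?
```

(4, 1, 4, 1)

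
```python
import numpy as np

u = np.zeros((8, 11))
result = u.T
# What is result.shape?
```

(11, 8)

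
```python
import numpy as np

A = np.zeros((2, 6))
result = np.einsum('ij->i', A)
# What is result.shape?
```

(2,)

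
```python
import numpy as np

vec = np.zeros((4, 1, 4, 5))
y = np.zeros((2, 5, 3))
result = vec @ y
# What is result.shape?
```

(4, 2, 4, 3)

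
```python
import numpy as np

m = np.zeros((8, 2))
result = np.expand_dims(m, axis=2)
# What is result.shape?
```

(8, 2, 1)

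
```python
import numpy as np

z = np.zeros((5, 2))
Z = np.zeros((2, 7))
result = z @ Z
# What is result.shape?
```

(5, 7)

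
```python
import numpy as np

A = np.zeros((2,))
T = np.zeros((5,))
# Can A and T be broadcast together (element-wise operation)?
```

No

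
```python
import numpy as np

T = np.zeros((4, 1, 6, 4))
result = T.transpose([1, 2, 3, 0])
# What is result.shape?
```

(1, 6, 4, 4)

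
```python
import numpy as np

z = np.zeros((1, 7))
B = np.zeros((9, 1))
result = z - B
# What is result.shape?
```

(9, 7)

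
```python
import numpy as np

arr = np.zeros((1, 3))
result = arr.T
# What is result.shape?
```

(3, 1)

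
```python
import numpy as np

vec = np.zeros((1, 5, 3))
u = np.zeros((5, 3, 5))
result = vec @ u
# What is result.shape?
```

(5, 5, 5)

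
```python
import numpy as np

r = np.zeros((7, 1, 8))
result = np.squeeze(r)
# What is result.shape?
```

(7, 8)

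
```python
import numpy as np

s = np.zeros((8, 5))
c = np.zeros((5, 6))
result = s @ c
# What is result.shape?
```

(8, 6)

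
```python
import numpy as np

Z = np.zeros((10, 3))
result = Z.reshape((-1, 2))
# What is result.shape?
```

(15, 2)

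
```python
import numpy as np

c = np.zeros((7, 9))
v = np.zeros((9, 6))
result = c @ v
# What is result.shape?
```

(7, 6)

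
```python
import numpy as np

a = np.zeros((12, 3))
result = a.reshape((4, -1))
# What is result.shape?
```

(4, 9)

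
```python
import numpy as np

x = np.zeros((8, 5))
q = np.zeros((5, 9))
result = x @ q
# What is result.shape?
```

(8, 9)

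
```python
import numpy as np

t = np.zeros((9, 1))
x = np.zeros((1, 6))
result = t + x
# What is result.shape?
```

(9, 6)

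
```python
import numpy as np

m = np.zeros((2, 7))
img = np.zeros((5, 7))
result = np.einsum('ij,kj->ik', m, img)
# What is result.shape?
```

(2, 5)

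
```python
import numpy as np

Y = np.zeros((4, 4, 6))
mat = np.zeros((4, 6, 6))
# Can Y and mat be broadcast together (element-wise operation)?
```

No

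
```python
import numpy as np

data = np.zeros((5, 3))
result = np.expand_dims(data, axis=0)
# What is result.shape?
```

(1, 5, 3)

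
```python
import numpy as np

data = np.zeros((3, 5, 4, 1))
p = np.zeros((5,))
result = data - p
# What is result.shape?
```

(3, 5, 4, 5)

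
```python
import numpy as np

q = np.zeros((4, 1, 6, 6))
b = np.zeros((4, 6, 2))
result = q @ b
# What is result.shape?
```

(4, 4, 6, 2)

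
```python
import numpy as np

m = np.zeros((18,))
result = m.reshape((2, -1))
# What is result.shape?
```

(2, 9)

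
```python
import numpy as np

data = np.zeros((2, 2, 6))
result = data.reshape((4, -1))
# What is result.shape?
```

(4, 6)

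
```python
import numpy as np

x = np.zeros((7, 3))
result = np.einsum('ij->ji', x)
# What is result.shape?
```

(3, 7)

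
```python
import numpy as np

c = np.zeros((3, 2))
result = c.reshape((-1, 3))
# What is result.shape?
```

(2, 3)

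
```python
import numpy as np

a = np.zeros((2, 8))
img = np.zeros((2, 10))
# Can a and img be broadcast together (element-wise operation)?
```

No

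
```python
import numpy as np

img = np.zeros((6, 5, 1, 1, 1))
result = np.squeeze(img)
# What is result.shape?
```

(6, 5)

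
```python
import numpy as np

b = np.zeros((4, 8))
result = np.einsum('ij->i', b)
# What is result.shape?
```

(4,)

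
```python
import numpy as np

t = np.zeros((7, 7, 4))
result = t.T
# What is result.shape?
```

(4, 7, 7)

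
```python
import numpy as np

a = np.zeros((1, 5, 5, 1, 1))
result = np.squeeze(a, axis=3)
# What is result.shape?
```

(1, 5, 5, 1)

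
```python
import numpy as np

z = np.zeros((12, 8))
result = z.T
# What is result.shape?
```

(8, 12)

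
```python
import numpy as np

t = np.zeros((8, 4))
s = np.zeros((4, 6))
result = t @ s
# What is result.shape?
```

(8, 6)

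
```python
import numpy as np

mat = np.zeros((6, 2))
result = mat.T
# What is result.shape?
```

(2, 6)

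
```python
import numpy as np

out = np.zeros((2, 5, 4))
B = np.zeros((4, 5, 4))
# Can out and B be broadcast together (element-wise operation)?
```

No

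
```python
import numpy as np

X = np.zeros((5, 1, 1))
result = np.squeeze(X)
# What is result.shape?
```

(5,)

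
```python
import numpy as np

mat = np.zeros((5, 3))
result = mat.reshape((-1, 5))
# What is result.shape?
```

(3, 5)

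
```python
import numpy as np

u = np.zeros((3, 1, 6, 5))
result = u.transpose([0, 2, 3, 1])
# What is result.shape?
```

(3, 6, 5, 1)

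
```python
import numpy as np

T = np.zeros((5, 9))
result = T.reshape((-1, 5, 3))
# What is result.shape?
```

(3, 5, 3)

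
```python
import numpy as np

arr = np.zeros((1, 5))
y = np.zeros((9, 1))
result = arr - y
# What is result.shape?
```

(9, 5)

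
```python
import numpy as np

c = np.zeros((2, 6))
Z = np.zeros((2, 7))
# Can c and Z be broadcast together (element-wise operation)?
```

No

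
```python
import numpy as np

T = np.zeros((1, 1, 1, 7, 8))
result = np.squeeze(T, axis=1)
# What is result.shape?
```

(1, 1, 7, 8)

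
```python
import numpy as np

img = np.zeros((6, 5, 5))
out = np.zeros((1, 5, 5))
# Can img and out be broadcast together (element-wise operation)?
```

Yes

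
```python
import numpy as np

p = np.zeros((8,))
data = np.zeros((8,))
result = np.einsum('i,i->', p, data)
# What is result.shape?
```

()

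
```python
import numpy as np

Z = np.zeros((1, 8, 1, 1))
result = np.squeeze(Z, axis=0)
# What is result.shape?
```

(8, 1, 1)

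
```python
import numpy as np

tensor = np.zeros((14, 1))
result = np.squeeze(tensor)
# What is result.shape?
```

(14,)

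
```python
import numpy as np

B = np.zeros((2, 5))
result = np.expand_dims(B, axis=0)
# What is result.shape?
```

(1, 2, 5)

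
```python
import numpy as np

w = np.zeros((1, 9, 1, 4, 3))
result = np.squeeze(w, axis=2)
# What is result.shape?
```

(1, 9, 4, 3)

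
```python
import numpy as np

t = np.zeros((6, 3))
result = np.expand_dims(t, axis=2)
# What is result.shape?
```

(6, 3, 1)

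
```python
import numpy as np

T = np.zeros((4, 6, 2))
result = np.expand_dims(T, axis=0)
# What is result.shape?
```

(1, 4, 6, 2)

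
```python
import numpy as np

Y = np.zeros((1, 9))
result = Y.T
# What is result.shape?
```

(9, 1)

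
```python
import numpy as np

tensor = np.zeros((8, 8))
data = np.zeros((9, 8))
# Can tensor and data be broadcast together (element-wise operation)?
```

No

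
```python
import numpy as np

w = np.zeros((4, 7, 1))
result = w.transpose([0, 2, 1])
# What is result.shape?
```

(4, 1, 7)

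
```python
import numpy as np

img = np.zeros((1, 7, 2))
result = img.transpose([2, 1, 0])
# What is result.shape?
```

(2, 7, 1)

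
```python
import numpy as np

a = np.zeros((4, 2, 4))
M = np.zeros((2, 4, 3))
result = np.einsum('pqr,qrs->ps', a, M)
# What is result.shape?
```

(4, 3)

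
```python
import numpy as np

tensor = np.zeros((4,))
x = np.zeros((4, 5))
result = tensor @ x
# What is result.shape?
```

(5,)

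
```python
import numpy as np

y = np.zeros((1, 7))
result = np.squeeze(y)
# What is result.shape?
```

(7,)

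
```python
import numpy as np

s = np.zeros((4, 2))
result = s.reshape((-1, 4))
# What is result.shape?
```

(2, 4)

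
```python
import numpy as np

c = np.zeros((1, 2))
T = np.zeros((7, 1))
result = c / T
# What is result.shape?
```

(7, 2)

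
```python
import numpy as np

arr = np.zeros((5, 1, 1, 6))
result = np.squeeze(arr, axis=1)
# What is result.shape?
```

(5, 1, 6)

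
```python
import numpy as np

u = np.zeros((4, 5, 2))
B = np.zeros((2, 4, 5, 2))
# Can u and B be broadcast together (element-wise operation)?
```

Yes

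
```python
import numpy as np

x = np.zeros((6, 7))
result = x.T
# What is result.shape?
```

(7, 6)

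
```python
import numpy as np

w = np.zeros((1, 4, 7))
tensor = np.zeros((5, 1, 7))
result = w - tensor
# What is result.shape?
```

(5, 4, 7)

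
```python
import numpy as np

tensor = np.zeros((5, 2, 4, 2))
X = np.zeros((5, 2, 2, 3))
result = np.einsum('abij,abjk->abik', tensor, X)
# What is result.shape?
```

(5, 2, 4, 3)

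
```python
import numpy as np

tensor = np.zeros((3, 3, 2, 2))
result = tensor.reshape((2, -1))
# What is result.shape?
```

(2, 18)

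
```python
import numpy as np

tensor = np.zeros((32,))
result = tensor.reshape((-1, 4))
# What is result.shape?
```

(8, 4)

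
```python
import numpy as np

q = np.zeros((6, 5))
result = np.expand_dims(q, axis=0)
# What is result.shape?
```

(1, 6, 5)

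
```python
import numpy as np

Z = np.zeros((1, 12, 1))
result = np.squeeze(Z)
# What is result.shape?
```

(12,)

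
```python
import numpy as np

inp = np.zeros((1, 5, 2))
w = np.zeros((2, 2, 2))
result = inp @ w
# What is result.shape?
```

(2, 5, 2)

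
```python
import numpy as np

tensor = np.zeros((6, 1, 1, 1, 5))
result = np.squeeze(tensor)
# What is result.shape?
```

(6, 5)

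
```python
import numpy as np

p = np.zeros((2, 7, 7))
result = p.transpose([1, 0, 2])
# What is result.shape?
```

(7, 2, 7)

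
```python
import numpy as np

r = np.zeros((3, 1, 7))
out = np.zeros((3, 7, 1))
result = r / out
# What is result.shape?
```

(3, 7, 7)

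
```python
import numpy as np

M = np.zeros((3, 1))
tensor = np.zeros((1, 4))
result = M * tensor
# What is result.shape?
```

(3, 4)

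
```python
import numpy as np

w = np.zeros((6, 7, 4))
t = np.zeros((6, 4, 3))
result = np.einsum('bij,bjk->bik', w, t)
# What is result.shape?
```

(6, 7, 3)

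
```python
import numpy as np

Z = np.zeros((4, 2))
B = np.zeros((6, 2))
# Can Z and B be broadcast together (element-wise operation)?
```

No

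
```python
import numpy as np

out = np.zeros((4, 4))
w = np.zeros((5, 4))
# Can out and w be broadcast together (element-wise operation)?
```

No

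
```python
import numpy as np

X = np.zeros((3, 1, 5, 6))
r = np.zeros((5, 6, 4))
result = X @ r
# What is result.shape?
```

(3, 5, 5, 4)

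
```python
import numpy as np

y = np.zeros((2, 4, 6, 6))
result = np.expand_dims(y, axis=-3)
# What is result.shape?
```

(2, 4, 1, 6, 6)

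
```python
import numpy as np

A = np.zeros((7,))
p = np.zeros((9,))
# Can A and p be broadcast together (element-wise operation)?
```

No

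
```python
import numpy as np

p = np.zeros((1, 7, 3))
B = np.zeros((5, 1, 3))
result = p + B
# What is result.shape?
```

(5, 7, 3)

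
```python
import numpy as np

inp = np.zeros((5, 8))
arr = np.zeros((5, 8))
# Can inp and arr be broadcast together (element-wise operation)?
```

Yes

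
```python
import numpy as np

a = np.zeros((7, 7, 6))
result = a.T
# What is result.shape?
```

(6, 7, 7)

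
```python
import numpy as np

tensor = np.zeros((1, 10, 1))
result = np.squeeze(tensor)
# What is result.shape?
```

(10,)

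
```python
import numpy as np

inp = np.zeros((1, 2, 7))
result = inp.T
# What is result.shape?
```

(7, 2, 1)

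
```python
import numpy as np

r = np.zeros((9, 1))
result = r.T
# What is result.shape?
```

(1, 9)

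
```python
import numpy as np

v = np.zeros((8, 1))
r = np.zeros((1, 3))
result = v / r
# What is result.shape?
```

(8, 3)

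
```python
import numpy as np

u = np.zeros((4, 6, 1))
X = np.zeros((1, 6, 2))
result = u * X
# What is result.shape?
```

(4, 6, 2)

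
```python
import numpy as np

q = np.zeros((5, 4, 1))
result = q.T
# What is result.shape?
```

(1, 4, 5)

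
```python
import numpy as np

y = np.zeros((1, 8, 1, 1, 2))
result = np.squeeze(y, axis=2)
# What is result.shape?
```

(1, 8, 1, 2)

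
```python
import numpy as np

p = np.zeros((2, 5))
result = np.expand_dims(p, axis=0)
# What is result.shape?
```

(1, 2, 5)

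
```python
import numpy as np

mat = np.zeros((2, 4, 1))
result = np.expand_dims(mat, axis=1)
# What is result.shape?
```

(2, 1, 4, 1)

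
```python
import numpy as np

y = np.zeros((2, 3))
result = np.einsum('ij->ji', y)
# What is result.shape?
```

(3, 2)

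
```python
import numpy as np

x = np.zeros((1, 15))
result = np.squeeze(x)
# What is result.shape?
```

(15,)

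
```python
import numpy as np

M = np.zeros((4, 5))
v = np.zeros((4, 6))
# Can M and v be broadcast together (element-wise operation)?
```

No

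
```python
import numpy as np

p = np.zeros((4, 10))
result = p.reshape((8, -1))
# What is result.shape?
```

(8, 5)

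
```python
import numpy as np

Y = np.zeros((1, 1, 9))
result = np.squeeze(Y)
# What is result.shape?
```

(9,)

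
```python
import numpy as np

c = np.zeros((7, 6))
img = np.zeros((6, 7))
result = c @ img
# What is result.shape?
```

(7, 7)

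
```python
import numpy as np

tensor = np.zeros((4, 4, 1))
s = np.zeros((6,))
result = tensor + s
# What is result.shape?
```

(4, 4, 6)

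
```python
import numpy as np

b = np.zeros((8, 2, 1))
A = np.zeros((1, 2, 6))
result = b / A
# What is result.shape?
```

(8, 2, 6)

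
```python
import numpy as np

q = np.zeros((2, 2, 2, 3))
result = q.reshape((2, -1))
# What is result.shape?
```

(2, 12)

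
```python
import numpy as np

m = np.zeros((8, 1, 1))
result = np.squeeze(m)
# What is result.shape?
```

(8,)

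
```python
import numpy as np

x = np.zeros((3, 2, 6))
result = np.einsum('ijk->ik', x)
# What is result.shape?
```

(3, 6)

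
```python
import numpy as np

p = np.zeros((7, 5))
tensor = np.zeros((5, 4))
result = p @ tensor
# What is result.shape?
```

(7, 4)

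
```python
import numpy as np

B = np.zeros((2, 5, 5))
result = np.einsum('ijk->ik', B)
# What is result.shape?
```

(2, 5)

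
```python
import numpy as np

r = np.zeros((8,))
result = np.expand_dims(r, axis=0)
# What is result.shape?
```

(1, 8)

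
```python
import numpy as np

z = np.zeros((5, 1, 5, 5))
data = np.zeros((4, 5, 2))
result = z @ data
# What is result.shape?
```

(5, 4, 5, 2)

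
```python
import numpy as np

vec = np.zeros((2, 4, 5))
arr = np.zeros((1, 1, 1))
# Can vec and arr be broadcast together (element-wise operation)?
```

Yes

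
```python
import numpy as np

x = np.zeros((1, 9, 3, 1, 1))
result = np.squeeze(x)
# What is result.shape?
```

(9, 3)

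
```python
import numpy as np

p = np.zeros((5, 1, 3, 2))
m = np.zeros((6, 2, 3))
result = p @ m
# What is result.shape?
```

(5, 6, 3, 3)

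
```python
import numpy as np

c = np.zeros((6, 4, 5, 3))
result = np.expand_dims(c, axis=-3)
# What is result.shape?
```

(6, 4, 1, 5, 3)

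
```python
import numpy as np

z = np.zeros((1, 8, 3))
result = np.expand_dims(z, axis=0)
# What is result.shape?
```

(1, 1, 8, 3)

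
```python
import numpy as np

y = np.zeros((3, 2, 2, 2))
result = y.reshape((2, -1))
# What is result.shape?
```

(2, 12)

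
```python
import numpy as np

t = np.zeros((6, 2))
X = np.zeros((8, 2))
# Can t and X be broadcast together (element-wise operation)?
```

No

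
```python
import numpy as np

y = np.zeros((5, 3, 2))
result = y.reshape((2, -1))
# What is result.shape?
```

(2, 15)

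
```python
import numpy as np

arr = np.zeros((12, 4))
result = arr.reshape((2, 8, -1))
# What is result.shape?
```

(2, 8, 3)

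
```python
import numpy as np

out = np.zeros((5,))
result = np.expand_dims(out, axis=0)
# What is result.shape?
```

(1, 5)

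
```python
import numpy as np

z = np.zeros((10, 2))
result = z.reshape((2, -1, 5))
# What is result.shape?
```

(2, 2, 5)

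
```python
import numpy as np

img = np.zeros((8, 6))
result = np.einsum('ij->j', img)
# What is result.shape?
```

(6,)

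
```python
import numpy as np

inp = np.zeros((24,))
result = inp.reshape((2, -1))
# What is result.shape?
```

(2, 12)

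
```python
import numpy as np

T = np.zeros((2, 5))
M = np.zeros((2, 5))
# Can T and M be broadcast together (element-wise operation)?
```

Yes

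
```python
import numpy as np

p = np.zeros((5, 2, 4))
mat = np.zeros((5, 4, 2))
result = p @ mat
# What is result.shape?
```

(5, 2, 2)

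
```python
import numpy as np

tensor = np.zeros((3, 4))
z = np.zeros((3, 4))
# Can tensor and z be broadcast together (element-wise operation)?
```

Yes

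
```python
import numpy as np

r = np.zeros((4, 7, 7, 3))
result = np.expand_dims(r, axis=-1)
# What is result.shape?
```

(4, 7, 7, 3, 1)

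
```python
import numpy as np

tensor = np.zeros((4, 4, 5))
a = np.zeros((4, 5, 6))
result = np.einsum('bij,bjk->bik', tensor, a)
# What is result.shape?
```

(4, 4, 6)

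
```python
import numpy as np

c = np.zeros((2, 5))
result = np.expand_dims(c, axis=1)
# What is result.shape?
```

(2, 1, 5)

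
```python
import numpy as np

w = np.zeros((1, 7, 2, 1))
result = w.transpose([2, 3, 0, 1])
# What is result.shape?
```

(2, 1, 1, 7)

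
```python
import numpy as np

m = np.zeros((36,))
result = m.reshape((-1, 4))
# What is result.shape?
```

(9, 4)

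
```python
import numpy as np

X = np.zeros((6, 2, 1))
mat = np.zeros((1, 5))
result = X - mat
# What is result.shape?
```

(6, 2, 5)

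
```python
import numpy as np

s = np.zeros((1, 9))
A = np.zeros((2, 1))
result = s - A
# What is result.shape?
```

(2, 9)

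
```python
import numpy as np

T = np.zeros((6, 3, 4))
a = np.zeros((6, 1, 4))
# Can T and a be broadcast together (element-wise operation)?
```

Yes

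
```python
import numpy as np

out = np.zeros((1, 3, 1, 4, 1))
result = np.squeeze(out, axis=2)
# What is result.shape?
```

(1, 3, 4, 1)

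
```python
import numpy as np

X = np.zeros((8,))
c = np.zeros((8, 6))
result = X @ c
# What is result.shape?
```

(6,)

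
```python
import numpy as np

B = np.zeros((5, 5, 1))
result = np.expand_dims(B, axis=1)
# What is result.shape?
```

(5, 1, 5, 1)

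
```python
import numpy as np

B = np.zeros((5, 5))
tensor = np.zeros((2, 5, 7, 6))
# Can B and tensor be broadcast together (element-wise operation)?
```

No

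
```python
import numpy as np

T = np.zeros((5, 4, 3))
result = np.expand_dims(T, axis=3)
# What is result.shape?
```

(5, 4, 3, 1)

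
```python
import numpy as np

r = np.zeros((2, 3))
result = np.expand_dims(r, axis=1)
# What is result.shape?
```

(2, 1, 3)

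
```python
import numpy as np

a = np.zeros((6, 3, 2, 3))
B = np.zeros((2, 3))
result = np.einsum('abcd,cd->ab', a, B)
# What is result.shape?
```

(6, 3)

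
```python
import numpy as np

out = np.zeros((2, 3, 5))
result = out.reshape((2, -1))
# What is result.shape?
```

(2, 15)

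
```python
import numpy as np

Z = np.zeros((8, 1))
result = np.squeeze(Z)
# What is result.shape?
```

(8,)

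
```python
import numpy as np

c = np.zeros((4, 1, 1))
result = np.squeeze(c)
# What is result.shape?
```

(4,)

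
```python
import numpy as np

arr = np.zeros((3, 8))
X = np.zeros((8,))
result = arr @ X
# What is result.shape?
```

(3,)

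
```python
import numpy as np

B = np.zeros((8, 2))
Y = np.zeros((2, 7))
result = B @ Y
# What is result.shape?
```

(8, 7)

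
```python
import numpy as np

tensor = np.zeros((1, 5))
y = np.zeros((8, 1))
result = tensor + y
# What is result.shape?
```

(8, 5)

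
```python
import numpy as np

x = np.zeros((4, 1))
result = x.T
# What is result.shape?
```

(1, 4)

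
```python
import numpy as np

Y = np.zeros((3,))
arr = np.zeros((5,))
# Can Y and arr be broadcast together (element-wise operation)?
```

No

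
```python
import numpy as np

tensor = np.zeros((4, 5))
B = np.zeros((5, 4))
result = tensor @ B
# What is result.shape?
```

(4, 4)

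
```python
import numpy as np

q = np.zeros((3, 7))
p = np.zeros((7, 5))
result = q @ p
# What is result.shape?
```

(3, 5)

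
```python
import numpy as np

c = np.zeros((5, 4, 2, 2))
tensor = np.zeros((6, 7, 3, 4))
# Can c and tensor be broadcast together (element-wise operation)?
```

No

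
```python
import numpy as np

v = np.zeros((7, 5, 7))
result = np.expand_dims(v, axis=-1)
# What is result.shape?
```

(7, 5, 7, 1)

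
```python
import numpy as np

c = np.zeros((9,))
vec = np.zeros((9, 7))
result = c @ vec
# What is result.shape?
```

(7,)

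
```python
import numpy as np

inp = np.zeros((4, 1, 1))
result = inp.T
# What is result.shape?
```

(1, 1, 4)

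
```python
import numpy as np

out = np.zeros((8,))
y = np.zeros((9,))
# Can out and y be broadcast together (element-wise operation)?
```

No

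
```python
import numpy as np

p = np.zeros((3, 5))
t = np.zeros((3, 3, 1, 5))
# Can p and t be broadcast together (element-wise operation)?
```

Yes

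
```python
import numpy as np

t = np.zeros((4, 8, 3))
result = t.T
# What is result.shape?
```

(3, 8, 4)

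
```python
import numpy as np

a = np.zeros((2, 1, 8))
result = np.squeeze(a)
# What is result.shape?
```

(2, 8)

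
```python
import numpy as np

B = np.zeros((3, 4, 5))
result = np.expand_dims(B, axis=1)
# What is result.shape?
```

(3, 1, 4, 5)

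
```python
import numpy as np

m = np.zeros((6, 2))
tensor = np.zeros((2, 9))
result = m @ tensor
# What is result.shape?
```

(6, 9)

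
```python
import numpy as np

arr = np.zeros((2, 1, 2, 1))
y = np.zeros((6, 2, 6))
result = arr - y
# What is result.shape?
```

(2, 6, 2, 6)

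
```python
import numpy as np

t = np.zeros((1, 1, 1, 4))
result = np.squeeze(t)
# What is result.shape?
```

(4,)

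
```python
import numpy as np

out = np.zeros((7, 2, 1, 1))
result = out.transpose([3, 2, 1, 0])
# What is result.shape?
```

(1, 1, 2, 7)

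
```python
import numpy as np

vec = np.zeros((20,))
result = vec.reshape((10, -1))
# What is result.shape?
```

(10, 2)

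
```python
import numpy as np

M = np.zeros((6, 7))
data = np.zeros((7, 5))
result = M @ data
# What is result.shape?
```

(6, 5)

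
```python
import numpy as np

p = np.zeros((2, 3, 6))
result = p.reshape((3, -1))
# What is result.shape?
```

(3, 12)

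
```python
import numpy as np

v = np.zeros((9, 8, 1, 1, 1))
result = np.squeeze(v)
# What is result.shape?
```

(9, 8)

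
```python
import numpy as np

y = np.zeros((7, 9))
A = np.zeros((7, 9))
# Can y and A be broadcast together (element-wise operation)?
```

Yes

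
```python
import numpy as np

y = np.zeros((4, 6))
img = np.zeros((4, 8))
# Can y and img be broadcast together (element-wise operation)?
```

No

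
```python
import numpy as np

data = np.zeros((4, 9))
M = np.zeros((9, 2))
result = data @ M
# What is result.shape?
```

(4, 2)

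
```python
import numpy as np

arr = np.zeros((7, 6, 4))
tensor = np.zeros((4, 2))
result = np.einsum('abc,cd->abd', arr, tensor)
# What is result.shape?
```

(7, 6, 2)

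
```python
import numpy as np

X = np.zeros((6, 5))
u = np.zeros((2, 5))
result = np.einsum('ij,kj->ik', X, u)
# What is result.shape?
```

(6, 2)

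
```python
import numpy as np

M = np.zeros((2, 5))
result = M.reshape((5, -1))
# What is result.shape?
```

(5, 2)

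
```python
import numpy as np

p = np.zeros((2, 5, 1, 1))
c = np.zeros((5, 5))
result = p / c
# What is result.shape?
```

(2, 5, 5, 5)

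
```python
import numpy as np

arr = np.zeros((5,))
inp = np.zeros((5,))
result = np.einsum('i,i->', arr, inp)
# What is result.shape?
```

()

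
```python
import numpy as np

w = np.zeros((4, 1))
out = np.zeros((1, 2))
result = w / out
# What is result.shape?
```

(4, 2)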